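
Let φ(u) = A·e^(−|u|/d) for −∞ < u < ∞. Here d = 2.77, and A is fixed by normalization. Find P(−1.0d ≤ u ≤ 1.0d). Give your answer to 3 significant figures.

|φ|² is the probability density, so P = ∫_{−1.0d}^{1.0d} |φ|² du.
With A² fixed by ∫|φ|² = 1, i.e. A² = (d)^(−1), substitute and integrate.
By symmetry take twice the u ≥ 0 contribution in numerator and denominator; the 2's cancel. Let t = u/d; then A² and the length scale cancel, so P = ∫_{0}^{1.0} e^(-2·t) dt ÷ ∫_{0}^{∞} e^(-2·t) dt.
Using ∫ e^(-2·t) dt = -e^(-2·t)/2, the numerator is 1/2 - e^(-2)/2 and the denominator is 1/2.
This works out to P = 0.8647.

P ≈ 0.865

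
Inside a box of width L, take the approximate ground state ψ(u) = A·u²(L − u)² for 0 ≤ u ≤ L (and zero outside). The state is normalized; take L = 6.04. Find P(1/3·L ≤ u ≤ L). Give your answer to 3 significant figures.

P ≈ 0.855

P = ∫_{1/3·L}^{L} |ψ(u)|² du.
The normalization integral ∫|ψ|²du over the whole domain equals L^9/630·A², and A² cancels in the ratio.
In terms of t = u/L (A² and the length scale cancel between numerator and denominator), P = [∫_{1/3}^{1} t^4·(1 - t)^4 dt] / [∫_{0}^{1} t^4·(1 - t)^4 dt].
Using ∫ t^4·(1 - t)^4 dt = t^5·(70·t^4 - 315·t^3 + 540·t^2 - 420·t + 126)/630, the numerator is ≈ 0.0013574 and the denominator is 1/630.
The result is P = 0.8552.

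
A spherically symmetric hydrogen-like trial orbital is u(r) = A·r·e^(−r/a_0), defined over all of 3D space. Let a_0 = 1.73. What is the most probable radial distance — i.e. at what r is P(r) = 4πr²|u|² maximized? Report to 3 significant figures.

Set d/dr [P(r) = 4πr²|u|²] = 0 and solve for r > 0.
Solving yields r = 2·a_0.
With a_0 = 1.73, the most probable radial distance is 3.460.

r ≈ 3.46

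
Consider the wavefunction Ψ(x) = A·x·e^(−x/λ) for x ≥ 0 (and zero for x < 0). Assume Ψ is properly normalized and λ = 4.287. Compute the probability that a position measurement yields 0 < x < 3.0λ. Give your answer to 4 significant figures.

|Ψ|² is the probability density, so P = ∫_{0}^{3.0λ} |Ψ|² dx.
The normalization integral ∫|Ψ|²dx over the whole domain equals λ^3/4·A², and A² cancels in the ratio.
Let u = x/λ; then A² and the length scale cancel, so P = ∫_{0}^{3.0} u^2·e^(-2·u) du ÷ ∫_{0}^{∞} u^2·e^(-2·u) du.
Using ∫ u^2·e^(-2·u) du = -(2·u^2 + 2·u + 1)·e^(-2·u)/4, the numerator is 1/4 - 25·e^(-6)/4 and the denominator is 1/4.
The result is P = 0.93803.

P ≈ 0.9380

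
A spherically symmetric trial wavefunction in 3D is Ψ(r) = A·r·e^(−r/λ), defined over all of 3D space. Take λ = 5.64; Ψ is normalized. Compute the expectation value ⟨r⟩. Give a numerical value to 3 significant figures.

⟨r⟩ ≈ 14.1

⟨r⟩ = ∫ r |Ψ|² 4πr² dr over the full domain.
Using ∫₀^∞ rⁿ e^(−αr) dr = n!/αⁿ⁺¹, since the A² factors cancel between numerator and denominator, ⟨r⟩ = 5·λ/2.
Putting λ = 5.64 gives 14.10.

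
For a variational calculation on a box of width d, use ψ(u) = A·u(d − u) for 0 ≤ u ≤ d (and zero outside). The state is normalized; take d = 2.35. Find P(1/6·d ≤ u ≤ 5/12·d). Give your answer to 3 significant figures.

|ψ|² is the probability density, so P = ∫_{1/6·d}^{5/12·d} |ψ|² du.
The normalization integral ∫|ψ|²du over the whole domain equals d^5/30·A², and A² cancels in the ratio.
Let t = u/d; then A² and the length scale cancel, so P = ∫_{1/6}^{5/12} t^2·(1 - t)^2 dt ÷ ∫_{0}^{1} t^2·(1 - t)^2 dt.
Using ∫ t^2·(1 - t)^2 dt = t^3·(6·t^2 - 15·t + 10)/30, the numerator is ≈ 0.010371 and the denominator is 1/30.
This works out to P = 0.3111.

P ≈ 0.311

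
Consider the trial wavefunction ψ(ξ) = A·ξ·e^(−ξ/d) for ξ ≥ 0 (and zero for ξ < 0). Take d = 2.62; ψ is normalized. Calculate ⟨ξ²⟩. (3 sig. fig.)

⟨ξ^2⟩ ≈ 20.6

By definition ⟨ξ²⟩ = ∫ ξ^2 |ψ(ξ)|² dξ.
Recall ∫₀^∞ ξ^m e^(−ξ/β) dξ = m!·β^(m+1), the ratio of the moment integral to the normalization integral gives ⟨ξ²⟩ = 3·d^2.
Putting d = 2.62 gives 20.59.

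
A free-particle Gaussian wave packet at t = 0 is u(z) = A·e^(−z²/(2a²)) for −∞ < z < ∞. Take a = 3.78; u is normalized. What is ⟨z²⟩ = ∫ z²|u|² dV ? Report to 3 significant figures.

By definition ⟨z²⟩ = ∫ z^2 |u(z)|² dz.
With ∫_{−∞}^{∞} z^(2m) e^(−αz²) dz = (2m−1)!!·√π / (2^m α^(m+1/2)), evaluating both integrals, ⟨z²⟩ = a^2/2.
With a = 3.78, ⟨z^2⟩ = 7.144.

⟨z^2⟩ ≈ 7.14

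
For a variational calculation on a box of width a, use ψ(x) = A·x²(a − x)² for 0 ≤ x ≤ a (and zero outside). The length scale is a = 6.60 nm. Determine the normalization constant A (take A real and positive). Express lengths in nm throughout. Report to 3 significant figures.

A ≈ 0.00515 nm^(-9/2)

Normalization requires ∫|ψ|² dx = 1, integrated from 0 to a.
With ψ = A·x²(a − x)², the integral evaluates to A²·[a^9/630].
Plugging in a = 6.60 yields A = 0.005149.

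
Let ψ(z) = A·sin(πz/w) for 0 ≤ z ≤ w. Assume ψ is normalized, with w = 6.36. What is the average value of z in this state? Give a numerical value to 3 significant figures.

⟨z⟩ = ∫ z |ψ|² dz over the full domain.
With ∫₀^w sin²(nπz/w) dz = w/2, since the A² factors cancel between numerator and denominator, ⟨z⟩ = w/2.
With w = 6.36, ⟨z⟩ = 3.180.

⟨z⟩ ≈ 3.18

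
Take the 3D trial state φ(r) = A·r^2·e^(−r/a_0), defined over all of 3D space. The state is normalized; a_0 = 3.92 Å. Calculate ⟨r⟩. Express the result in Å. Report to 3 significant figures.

The expectation value is the |φ|²-weighted average of r: ∫ r|φ|² 4πr² dr.
Since the A² factors cancel between numerator and denominator, ⟨r⟩ = 7·a_0/2.
With a_0 = 3.92, ⟨r⟩ = 13.72.

⟨r⟩ ≈ 13.7 Å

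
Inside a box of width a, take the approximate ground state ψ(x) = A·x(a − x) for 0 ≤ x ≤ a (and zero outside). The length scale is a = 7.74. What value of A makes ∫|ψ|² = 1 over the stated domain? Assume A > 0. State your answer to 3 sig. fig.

A ≈ 0.0329

Normalization requires ∫|ψ|² dx = 1, integrated from 0 to a.
Expanding the polynomial and integrating term by term, ∫|ψ|² dx = A²·(a^5/30).
Hence A² = 1/[a^5/30].
With a = 7.74: A² = 0.001080 and A = 0.03286.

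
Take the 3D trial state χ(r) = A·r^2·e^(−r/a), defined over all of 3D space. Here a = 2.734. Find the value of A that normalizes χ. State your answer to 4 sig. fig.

Require ∫ |χ|² 4πr² dr = 1 over the whole domain.
In 3D with spherical symmetry the volume element is 4πr² dr.
Recall ∫₀^∞ r^m e^(−r/β) dr = m!·β^(m+1), with χ = A·r^2·e^(−r/a), the integral evaluates to A²·[45·π·a^7/2].
So A² = (45·π·a^7/2)^(−1).
Plugging in a = 2.734 yields A = 0.0035200.

A ≈ 0.003520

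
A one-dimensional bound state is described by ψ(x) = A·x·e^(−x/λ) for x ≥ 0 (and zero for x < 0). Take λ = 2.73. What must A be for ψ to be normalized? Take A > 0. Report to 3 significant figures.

Require ∫ |ψ|² dx = 1 over the whole domain.
Using ∫₀^∞ xⁿ e^(−αx) dx = n!/αⁿ⁺¹, the integral (without the A² prefactor) comes out to λ^3/4.
Hence A² = 1/[λ^3/4].
Plugging in λ = 2.73 yields A = 0.4434.

A ≈ 0.443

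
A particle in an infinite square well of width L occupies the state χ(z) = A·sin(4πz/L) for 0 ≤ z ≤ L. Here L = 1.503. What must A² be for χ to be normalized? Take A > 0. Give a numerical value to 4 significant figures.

Normalization requires ∫|χ|² dz = 1, integrated from 0 to L.
With ∫₀^L sin²(nπz/L) dz = L/2, carrying out the integral gives A² · L/2.
So A² = (L/2)^(−1).
Plugging in L = 1.503 yields A = 1.1535.

A^2 ≈ 1.331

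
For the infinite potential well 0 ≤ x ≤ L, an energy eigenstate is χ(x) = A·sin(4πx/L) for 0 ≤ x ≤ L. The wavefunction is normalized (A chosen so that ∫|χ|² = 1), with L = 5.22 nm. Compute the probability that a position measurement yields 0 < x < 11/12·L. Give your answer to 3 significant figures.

The probability is P = ∫ |χ|² dx over [0, 11/12·L].
With A² fixed by ∫|χ|² = 1, i.e. A² = (L/2)^(−1), substitute and integrate.
In terms of u = x/L (A² and the length scale cancel between numerator and denominator), P = [∫_{0}^{11/12} sin(4·π·u)^2 du] / [∫_{0}^{1} sin(4·π·u)^2 du].
With ∫ sin(4·π·u)^2 du = u/2 - sin(4·π·u)·cos(4·π·u)/(8·π) + C, the region integral is √(3)/(32·π) + 11/24 and the full one is 1/2.
This works out to P = √(3)/(16·π) + 11/12.

P ≈ 0.951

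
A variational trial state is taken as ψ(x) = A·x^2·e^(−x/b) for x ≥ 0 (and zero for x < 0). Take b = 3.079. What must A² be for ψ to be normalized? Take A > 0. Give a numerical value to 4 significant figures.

We need A² ∫|f|² dx = 1, taking the integral from 0 to ∞.
With ∫₀^∞ x^4 e^(−αx) dx = 4!/α^5, with ψ = A·x^2·e^(−x/b), the integral evaluates to A²·[3·b^5/4].
Hence A² = 1/[3·b^5/4].
Plugging in b = 3.079 yields A = 0.069414.

A^2 ≈ 0.004818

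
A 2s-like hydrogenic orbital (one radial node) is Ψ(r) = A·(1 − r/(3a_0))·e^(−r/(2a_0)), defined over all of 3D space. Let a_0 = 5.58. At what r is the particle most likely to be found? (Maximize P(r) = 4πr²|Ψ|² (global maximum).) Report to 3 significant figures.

The maximum of P(r) = 4πr²|Ψ|² occurs where its derivative vanishes.
Solving yields r = a_0.
With a_0 = 5.58, the most probable radial distance is 5.580.

r ≈ 5.58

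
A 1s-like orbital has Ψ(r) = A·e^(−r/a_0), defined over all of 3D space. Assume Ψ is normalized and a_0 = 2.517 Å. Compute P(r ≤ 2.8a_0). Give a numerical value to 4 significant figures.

P ≈ 0.9176

P = ∫ |Ψ|² 4πr² dr over r ≤ 2.8a_0.
Normalization gives A² = 1/(π·a_0^3).
In terms of u = r/a_0 (A², 4π and the length scale all cancel between numerator and denominator), P = [∫_{0}^{2.8} u^2·e^(-2·u) du] / [∫_{0}^{∞} u^2·e^(-2·u) du].
Using ∫ u^2·e^(-2·u) du = -(2·u^2 + 2·u + 1)·e^(-2·u)/4, the numerator is 1/4 - 557·e^(-28/5)/100 and the denominator is 1/4.
Taking the ratio yields P = 0.91761.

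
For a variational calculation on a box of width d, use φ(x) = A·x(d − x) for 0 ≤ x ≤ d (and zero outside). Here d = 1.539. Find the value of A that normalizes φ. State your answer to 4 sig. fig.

Require ∫ |φ|² dx = 1 over the whole domain.
Expanding the polynomial and integrating term by term, carrying out the integral gives A² · d^5/30.
With d = 1.539: A² = 3.4748 and A = 1.8641.

A ≈ 1.864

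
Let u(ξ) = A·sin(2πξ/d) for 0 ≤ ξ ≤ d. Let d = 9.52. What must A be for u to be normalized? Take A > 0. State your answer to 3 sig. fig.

The normalization condition is ∫|u|² dξ = 1 from 0 to d.
Using sin²θ = (1 − cos 2θ)/2, ∫|u|² dξ = A²·(d/2).
Substituting d = 9.52 gives A² = 0.2101, so A = 0.4583.

A ≈ 0.458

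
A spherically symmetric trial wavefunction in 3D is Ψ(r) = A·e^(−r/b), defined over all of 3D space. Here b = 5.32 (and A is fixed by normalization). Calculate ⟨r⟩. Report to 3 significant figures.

⟨r⟩ = ∫ r |Ψ|² 4πr² dr over the full domain.
The ratio of the moment integral to the normalization integral gives ⟨r⟩ = 3·b/2.
Putting b = 5.32 gives 7.980.

⟨r⟩ ≈ 7.98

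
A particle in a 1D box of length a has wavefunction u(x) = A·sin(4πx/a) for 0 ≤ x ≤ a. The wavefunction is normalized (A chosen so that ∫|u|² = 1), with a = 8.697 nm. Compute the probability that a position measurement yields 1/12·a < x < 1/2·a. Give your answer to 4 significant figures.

P = ∫_{1/12·a}^{1/2·a} |u(x)|² dx.
Since A² = 1/(a/2), this is the region integral divided by the full normalization integral.
Let t = x/a; then A² and the length scale cancel, so P = ∫_{1/12}^{1/2} sin(4·π·t)^2 dt ÷ ∫_{0}^{1} sin(4·π·t)^2 dt.
An antiderivative of sin(4·π·t)^2 is t/2 - sin(4·π·t)·cos(4·π·t)/(8·π); evaluating from 1/12 to 1/2 gives √(3)/(32·π) + 5/24, while the full integral is 1/2.
This works out to P = √(3)/(16·π) + 5/12.

P ≈ 0.4511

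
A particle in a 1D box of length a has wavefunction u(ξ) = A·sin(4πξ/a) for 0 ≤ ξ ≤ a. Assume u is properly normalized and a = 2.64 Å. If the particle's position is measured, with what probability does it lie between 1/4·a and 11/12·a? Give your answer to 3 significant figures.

P ≈ 0.701

|u|² is the probability density, so P = ∫_{1/4·a}^{11/12·a} |u|² dξ.
Since A² = 1/(a/2), this is the region integral divided by the full normalization integral.
In terms of t = ξ/a (A² and the length scale cancel between numerator and denominator), P = [∫_{1/4}^{11/12} sin(4·π·t)^2 dt] / [∫_{0}^{1} sin(4·π·t)^2 dt].
Using ∫ sin(4·π·t)^2 dt = t/2 - sin(4·π·t)·cos(4·π·t)/(8·π), the numerator is √(3)/(32·π) + 1/3 and the denominator is 1/2.
Taking the ratio, P = √(3)/(16·π) + 2/3.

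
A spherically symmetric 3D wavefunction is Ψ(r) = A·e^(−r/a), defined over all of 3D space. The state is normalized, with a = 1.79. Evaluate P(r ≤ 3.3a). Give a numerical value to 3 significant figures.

P ≈ 0.960

P = ∫ |Ψ|² 4πr² dr over r ≤ 3.3a.
A² is fixed by ∫₀^∞ 4πr²|Ψ|² dr = 1, i.e. A² = (π·a^3)^(−1).
Let u = r/a; then A², 4π and the length scale all cancel, so P = ∫_{0}^{3.3} u^2·e^(-2·u) du ÷ ∫_{0}^{∞} u^2·e^(-2·u) du.
An antiderivative of u^2·e^(-2·u) is -(2·u^2 + 2·u + 1)·e^(-2·u)/4; evaluating from 0 to 3.3 gives 1/4 - 1469·e^(-33/5)/200, while the full integral is 1/4.
The region integral divided by the full integral gives P = 0.9600.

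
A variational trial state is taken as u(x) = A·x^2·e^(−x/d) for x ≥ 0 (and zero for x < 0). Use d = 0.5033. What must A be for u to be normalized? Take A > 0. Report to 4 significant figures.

We need A² ∫|f|² dx = 1, taking the integral from 0 to ∞.
Recall ∫₀^∞ x^m e^(−x/β) dx = m!·β^(m+1), carrying out the integral gives A² · 3·d^5/4.
With d = 0.5033: A² = 41.286 and A = 6.4254.

A ≈ 6.425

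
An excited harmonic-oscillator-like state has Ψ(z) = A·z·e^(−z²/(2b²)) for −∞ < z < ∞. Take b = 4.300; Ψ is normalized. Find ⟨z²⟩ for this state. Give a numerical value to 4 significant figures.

⟨z^2⟩ ≈ 27.74

The expectation value is the |Ψ|²-weighted average of z^2: ∫ z^2|Ψ|² dz.
With ∫_{−∞}^{∞} z^(2m) e^(−αz²) dz = (2m−1)!!·√π / (2^m α^(m+1/2)), since the A² factors cancel between numerator and denominator, ⟨z²⟩ = 3·b^2/2.
With b = 4.300, ⟨z^2⟩ = 27.735.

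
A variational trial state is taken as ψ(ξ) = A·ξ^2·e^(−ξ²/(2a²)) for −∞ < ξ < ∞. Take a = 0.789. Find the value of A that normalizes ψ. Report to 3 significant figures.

A ≈ 1.57

Require ∫ |ψ|² dξ = 1 over the whole domain.
With ∫_{−∞}^{∞} ξ^(2m) e^(−αξ²) dξ = (2m−1)!!·√π / (2^m α^(m+1/2)), the integral (without the A² prefactor) comes out to 3·√(π)·a^5/4.
Hence A² = 1/[3·√(π)·a^5/4].
Substituting a = 0.789 gives A² = 2.460, so A = 1.569.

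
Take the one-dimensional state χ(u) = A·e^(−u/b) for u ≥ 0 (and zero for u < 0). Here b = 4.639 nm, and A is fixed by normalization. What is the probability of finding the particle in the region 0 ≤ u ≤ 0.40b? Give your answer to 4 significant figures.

P ≈ 0.5507

P = ∫_{0}^{0.40b} |χ(u)|² du.
With A² fixed by ∫|χ|² = 1, i.e. A² = (b/2)^(−1), substitute and integrate.
Substituting t = u/b, A² and the length scale cancel in the ratio: P = ∫_{0}^{0.40} e^(-2·t) dt / ∫_{0}^{∞} e^(-2·t) dt.
Using ∫ e^(-2·t) dt = -e^(-2·t)/2, the numerator is 1/2 - e^(-4/5)/2 and the denominator is 1/2.
This works out to P = 0.55067.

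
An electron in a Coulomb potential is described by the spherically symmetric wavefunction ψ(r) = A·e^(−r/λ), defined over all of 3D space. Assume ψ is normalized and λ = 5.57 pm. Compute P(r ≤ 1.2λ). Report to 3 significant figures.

Integrate the radial probability density 4πr²|ψ|² over r ≤ 1.2λ.
A² is fixed by ∫₀^∞ 4πr²|ψ|² dr = 1, i.e. A² = (π·λ^3)^(−1).
Let u = r/λ; then A², 4π and the length scale all cancel, so P = ∫_{0}^{1.2} u^2·e^(-2·u) du ÷ ∫_{0}^{∞} u^2·e^(-2·u) du.
With ∫ u^2·e^(-2·u) du = -(2·u^2 + 2·u + 1)·e^(-2·u)/4 + C, the region integral is 1/4 - 157·e^(-12/5)/100 and the full one is 1/4.
This evaluates to P = 0.4303.

P ≈ 0.430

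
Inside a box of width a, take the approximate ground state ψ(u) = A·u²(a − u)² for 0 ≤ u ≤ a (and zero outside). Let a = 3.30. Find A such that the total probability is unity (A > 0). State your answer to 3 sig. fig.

The normalization condition is ∫|ψ|² du = 1 from 0 to a.
The integral (without the A² prefactor) comes out to a^9/630.
So A² = (a^9/630)^(−1).
Plugging in a = 3.30 yields A = 0.1165.

A ≈ 0.117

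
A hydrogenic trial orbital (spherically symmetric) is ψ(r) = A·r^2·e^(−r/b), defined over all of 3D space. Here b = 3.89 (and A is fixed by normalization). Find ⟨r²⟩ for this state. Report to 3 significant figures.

The expectation value is the |ψ|²-weighted average of r^2: ∫ r^2|ψ|² 4πr² dr.
Recall ∫₀^∞ r^m e^(−r/β) dr = m!·β^(m+1), the ratio of the moment integral to the normalization integral gives ⟨r²⟩ = 14·b^2.
Putting b = 3.89 gives 211.8.

⟨r^2⟩ ≈ 212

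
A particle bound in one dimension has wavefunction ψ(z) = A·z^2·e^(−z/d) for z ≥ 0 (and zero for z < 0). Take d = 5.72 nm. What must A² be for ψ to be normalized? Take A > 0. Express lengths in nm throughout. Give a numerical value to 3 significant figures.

Require ∫ |ψ|² dz = 1 over the whole domain.
Carrying out the integral gives A² · 3·d^5/4.
So A² = (3·d^5/4)^(−1).
Substituting d = 5.72 gives A² = 0.0002178, so A = 0.01476.

A^2 ≈ 0.000218 nm^(-5)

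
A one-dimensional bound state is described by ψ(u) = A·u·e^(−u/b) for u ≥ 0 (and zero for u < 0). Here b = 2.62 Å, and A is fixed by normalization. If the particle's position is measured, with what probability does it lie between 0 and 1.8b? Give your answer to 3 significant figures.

P ≈ 0.697

The probability is P = ∫ |ψ|² du over [0, 1.8b].
Since A² = 1/(b^3/4), this is the region integral divided by the full normalization integral.
In terms of t = u/b (A² and the length scale cancel between numerator and denominator), P = [∫_{0}^{1.8} t^2·e^(-2·t) dt] / [∫_{0}^{∞} t^2·e^(-2·t) dt].
With ∫ t^2·e^(-2·t) dt = -(2·t^2 + 2·t + 1)·e^(-2·t)/4 + C, the region integral is 1/4 - 277·e^(-18/5)/100 and the full one is 1/4.
This works out to P = 0.6973.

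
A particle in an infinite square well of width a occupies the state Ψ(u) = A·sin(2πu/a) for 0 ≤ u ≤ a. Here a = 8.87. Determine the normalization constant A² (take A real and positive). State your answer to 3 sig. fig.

We need A² ∫|f|² du = 1, taking the integral from 0 to a.
The integral (without the A² prefactor) comes out to a/2.
So A² = (a/2)^(−1).
Substituting a = 8.87 gives A² = 0.2255, so A = 0.4748.

A^2 ≈ 0.225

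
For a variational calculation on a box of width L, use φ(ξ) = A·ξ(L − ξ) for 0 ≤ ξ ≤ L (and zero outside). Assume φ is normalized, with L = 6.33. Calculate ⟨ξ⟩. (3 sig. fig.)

⟨ξ⟩ ≈ 3.17

By definition ⟨ξ⟩ = ∫ ξ |φ(ξ)|² dξ.
Expanding the polynomial and integrating term by term, since the A² factors cancel between numerator and denominator, ⟨ξ⟩ = L/2.
With L = 6.33, ⟨ξ⟩ = 3.165.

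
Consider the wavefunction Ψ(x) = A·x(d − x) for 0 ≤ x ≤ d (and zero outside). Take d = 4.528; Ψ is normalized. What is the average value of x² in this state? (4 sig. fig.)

By definition ⟨x²⟩ = ∫ x^2 |Ψ(x)|² dx.
Expanding the polynomial and integrating term by term, the ratio of the moment integral to the normalization integral gives ⟨x²⟩ = 2·d^2/7.
Putting d = 4.528 gives 5.8579.

⟨x^2⟩ ≈ 5.858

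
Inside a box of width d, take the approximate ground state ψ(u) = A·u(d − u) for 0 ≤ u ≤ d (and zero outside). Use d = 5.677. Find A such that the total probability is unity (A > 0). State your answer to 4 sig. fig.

We need A² ∫|f|² du = 1, taking the integral from 0 to d.
The integral (without the A² prefactor) comes out to d^5/30.
Setting this equal to 1 gives A² = 1/(d^5/30).
Plugging in d = 5.677 yields A = 0.071329.

A ≈ 0.07133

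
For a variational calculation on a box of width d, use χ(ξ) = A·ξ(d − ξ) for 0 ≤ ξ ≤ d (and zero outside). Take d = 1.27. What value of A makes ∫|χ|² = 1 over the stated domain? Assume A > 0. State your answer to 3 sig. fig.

A ≈ 3.01

The normalization condition is ∫|χ|² dξ = 1 from 0 to d.
Carrying out the integral gives A² · d^5/30.
With d = 1.27: A² = 9.080 and A = 3.013.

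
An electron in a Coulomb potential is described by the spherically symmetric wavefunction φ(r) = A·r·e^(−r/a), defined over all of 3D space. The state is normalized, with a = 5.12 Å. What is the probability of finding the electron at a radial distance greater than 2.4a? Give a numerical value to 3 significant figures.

P ≈ 0.476

P = ∫ |φ|² 4πr² dr over r > 2.4a.
A² is fixed by ∫₀^∞ 4πr²|φ|² dr = 1, i.e. A² = (3·π·a^5)^(−1).
In terms of u = r/a (A², 4π and the length scale all cancel between numerator and denominator), P = [∫_{2.4}^{∞} u^4·e^(-2·u) du] / [∫_{0}^{∞} u^4·e^(-2·u) du].
Using ∫ u^4·e^(-2·u) du = -(u^4/2 + u^3 + 3·u^2/2 + 3·u/2 + 3/4)·e^(-2·u), the numerator is ≈ 0.35719 and the denominator is 3/4.
This evaluates to P = 0.4763.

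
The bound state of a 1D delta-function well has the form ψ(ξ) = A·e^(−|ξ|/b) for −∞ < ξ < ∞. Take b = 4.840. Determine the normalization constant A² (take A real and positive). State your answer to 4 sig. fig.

The normalization condition is ∫|ψ|² dξ = 1 from −∞ to ∞.
Carrying out the integral gives A² · b.
Hence A² = 1/[b].
Plugging in b = 4.840 yields A = 0.45455.

A^2 ≈ 0.2066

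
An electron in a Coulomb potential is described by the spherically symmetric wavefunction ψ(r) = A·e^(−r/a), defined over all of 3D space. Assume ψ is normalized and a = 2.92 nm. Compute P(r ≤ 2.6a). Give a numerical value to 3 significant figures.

Integrate the radial probability density 4πr²|ψ|² over r ≤ 2.6a.
A² is fixed by ∫₀^∞ 4πr²|ψ|² dr = 1, i.e. A² = (π·a^3)^(−1).
In terms of u = r/a (A², 4π and the length scale all cancel between numerator and denominator), P = [∫_{0}^{2.6} u^2·e^(-2·u) du] / [∫_{0}^{∞} u^2·e^(-2·u) du].
With ∫ u^2·e^(-2·u) du = -(2·u^2 + 2·u + 1)·e^(-2·u)/4 + C, the region integral is 1/4 - 493·e^(-26/5)/100 and the full one is 1/4.
Taking the ratio yields P = 0.8912.

P ≈ 0.891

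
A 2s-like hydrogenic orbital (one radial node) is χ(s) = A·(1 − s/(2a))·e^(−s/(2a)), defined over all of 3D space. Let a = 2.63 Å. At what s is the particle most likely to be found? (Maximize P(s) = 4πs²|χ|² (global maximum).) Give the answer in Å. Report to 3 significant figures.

s ≈ 13.8 Å

The maximum of P(s) = 4πs²|χ|² occurs where its derivative vanishes.
Solving yields s = a·(√(5) + 3).
With a = 2.63, the most probable radial distance is 13.77 Å.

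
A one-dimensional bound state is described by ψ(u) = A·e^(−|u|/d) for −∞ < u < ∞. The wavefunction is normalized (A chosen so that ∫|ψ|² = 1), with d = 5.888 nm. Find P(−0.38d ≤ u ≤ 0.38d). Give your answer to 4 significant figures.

|ψ|² is the probability density, so P = ∫_{−0.38d}^{0.38d} |ψ|² du.
Since A² = 1/(d), this is the region integral divided by the full normalization integral.
Both integrals are even about u = 0, so only the u ≥ 0 halves are needed (the factors of 2 cancel). In terms of t = u/d (A² and the length scale cancel between numerator and denominator), P = [∫_{0}^{0.38} e^(-2·t) dt] / [∫_{0}^{∞} e^(-2·t) dt].
With ∫ e^(-2·t) dt = -e^(-2·t)/2 + C, the region integral is 1/2 - e^(-19/25)/2 and the full one is 1/2.
Evaluating gives P = 0.53233.

P ≈ 0.5323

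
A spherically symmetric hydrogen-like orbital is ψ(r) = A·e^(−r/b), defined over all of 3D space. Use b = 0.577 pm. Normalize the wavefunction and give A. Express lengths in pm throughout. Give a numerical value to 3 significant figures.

A ≈ 1.29 pm^(-3/2)

We need A² ∫|f|² 4πr² dr = 1, taking the integral from 0 to ∞.
The angular integral contributes 4π, leaving ∫₀^∞ r²|ψ|² dr.
With ψ = A·e^(−r/b), the integral evaluates to A²·[π·b^3].
Setting this equal to 1 gives A² = 1/(π·b^3).
With b = 0.577: A² = 1.657 and A = 1.287.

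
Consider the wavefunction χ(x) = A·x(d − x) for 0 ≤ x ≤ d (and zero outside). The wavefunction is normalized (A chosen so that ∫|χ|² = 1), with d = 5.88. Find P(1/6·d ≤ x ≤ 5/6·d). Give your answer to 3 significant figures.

P ≈ 0.929

P = ∫_{1/6·d}^{5/6·d} |χ(x)|² dx.
The normalization integral ∫|χ|²dx over the whole domain equals d^5/30·A², and A² cancels in the ratio.
Substituting u = x/d, A² and the length scale cancel in the ratio: P = ∫_{1/6}^{5/6} u^2·(1 - u)^2 du / ∫_{0}^{1} u^2·(1 - u)^2 du.
An antiderivative of u^2·(1 - u)^2 is u^3·(6·u^2 - 15·u + 10)/30; evaluating from 1/6 to 5/6 gives 301/9720, while the full integral is 1/30.
Evaluating gives P = 301/324.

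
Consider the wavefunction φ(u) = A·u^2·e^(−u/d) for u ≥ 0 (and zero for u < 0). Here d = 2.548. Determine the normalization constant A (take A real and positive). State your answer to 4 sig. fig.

We need A² ∫|f|² du = 1, taking the integral from 0 to ∞.
With ∫₀^∞ u^4 e^(−αu) du = 4!/α^5, ∫|φ|² du = A²·(3·d^5/4).
Setting this equal to 1 gives A² = 1/(3·d^5/4).
With d = 2.548: A² = 0.012415 and A = 0.11142.

A ≈ 0.1114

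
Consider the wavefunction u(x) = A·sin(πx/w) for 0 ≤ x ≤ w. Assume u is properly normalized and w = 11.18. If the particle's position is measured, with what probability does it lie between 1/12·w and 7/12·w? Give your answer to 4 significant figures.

|u|² is the probability density, so P = ∫_{1/12·w}^{7/12·w} |u|² dx.
With A² fixed by ∫|u|² = 1, i.e. A² = (w/2)^(−1), substitute and integrate.
Let t = x/w; then A² and the length scale cancel, so P = ∫_{1/12}^{7/12} sin(π·t)^2 dt ÷ ∫_{0}^{1} sin(π·t)^2 dt.
Using ∫ sin(π·t)^2 dt = t/2 - sin(2·π·t)/(4·π), the numerator is 1/(4·π) + 1/4 and the denominator is 1/2.
Taking the ratio, P = (1 + π)/(2·π).

P ≈ 0.6592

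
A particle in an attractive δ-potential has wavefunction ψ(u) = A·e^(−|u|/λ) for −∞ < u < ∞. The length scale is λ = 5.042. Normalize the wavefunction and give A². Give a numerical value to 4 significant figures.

Require ∫ |ψ|² du = 1 over the whole domain.
Using ∫₀^∞ uⁿ e^(−αu) du = n!/αⁿ⁺¹, carrying out the integral gives A² · λ.
So A² = (λ)^(−1).
Plugging in λ = 5.042 yields A = 0.44535.

A^2 ≈ 0.1983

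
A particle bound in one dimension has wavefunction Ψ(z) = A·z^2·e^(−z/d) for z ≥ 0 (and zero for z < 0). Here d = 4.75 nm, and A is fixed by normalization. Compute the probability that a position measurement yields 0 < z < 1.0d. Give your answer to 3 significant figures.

P ≈ 0.0527

The probability is P = ∫ |Ψ|² dz over [0, 1.0d].
The normalization integral ∫|Ψ|²dz over the whole domain equals 3·d^5/4·A², and A² cancels in the ratio.
Let u = z/d; then A² and the length scale cancel, so P = ∫_{0}^{1.0} u^4·e^(-2·u) du ÷ ∫_{0}^{∞} u^4·e^(-2·u) du.
An antiderivative of u^4·e^(-2·u) is -(u^4/2 + u^3 + 3·u^2/2 + 3·u/2 + 3/4)·e^(-2·u); evaluating from 0 to 1.0 gives 3/4 - 21·e^(-2)/4, while the full integral is 3/4.
The result is P = 0.05265.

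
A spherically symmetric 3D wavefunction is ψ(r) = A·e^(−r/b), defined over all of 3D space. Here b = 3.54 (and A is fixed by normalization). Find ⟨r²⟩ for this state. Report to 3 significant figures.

⟨r^2⟩ ≈ 37.6

By definition ⟨r²⟩ = ∫ r^2 |ψ(r)|² 4πr² dr.
Evaluating both integrals, ⟨r²⟩ = 3·b^2.
Putting b = 3.54 gives 37.59.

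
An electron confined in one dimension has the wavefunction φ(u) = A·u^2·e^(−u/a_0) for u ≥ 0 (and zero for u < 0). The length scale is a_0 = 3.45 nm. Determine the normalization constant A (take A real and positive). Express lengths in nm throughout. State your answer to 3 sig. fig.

Normalization requires ∫|φ|² du = 1, integrated from 0 to ∞.
Using ∫₀^∞ uⁿ e^(−αu) du = n!/αⁿ⁺¹, with φ = A·u^2·e^(−u/a_0), the integral evaluates to A²·[3·a_0^5/4].
Hence A² = 1/[3·a_0^5/4].
Substituting a_0 = 3.45 gives A² = 0.002728, so A = 0.05223.

A ≈ 0.0522 nm^(-5/2)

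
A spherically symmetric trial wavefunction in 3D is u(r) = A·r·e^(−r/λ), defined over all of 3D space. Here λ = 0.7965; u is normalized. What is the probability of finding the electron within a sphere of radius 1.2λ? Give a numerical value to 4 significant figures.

P ≈ 0.09587

Integrate the radial probability density 4πr²|u|² over r ≤ 1.2λ.
Normalization gives A² = 1/(3·π·λ^5).
Let t = r/λ; then A², 4π and the length scale all cancel, so P = ∫_{0}^{1.2} t^4·e^(-2·t) dt ÷ ∫_{0}^{∞} t^4·e^(-2·t) dt.
An antiderivative of t^4·e^(-2·t) is -(t^4/2 + t^3 + 3·t^2/2 + 3·t/2 + 3/4)·e^(-2·t); evaluating from 0 to 1.2 gives ≈ 0.0719014, while the full integral is 3/4.
The region integral divided by the full integral gives P = 0.095869.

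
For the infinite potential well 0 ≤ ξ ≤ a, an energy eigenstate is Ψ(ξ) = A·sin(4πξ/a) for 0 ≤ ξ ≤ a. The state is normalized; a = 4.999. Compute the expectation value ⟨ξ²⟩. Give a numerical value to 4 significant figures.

⟨ξ^2⟩ ≈ 8.251

The expectation value is the |Ψ|²-weighted average of ξ^2: ∫ ξ^2|Ψ|² dξ.
Evaluating both integrals, ⟨ξ²⟩ = -a^2/(32·π^2) + a^2/3.
With a = 4.999, ⟨ξ^2⟩ = 8.2509.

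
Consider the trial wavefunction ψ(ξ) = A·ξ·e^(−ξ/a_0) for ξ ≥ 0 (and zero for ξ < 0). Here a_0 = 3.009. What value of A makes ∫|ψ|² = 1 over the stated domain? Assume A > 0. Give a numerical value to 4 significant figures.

The normalization condition is ∫|ψ|² dξ = 1 from 0 to ∞.
Recall ∫₀^∞ ξ^m e^(−ξ/β) dξ = m!·β^(m+1), carrying out the integral gives A² · a_0^3/4.
So A² = (a_0^3/4)^(−1).
Substituting a_0 = 3.009 gives A² = 0.14682, so A = 0.38317.

A ≈ 0.3832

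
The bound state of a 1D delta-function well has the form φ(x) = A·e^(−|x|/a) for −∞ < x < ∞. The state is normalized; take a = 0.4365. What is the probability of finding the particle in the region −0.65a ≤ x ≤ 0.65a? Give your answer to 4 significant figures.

P ≈ 0.7275

|φ|² is the probability density, so P = ∫_{−0.65a}^{0.65a} |φ|² dx.
With A² fixed by ∫|φ|² = 1, i.e. A² = (a)^(−1), substitute and integrate.
Both integrals are even about x = 0, so only the x ≥ 0 halves are needed (the factors of 2 cancel). Let u = x/a; then A² and the length scale cancel, so P = ∫_{0}^{0.65} e^(-2·u) du ÷ ∫_{0}^{∞} e^(-2·u) du.
Using ∫ e^(-2·u) du = -e^(-2·u)/2, the numerator is 1/2 - e^(-13/10)/2 and the denominator is 1/2.
Taking the ratio, P = 0.72747.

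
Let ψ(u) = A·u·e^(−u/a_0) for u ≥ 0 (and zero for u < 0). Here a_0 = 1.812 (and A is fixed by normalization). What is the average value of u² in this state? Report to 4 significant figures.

⟨u^2⟩ ≈ 9.850

The expectation value is the |ψ|²-weighted average of u^2: ∫ u^2|ψ|² du.
Recall ∫₀^∞ u^m e^(−u/β) du = m!·β^(m+1), evaluating both integrals, ⟨u²⟩ = 3·a_0^2.
With a_0 = 1.812, ⟨u^2⟩ = 9.8500.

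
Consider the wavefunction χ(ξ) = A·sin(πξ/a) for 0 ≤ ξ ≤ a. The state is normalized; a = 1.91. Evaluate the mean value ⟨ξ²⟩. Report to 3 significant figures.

⟨ξ²⟩ = ∫ ξ^2 |χ|² dξ over the full domain.
With ∫₀^a sin²(nπξ/a) dξ = a/2, the ratio of the moment integral to the normalization integral gives ⟨ξ²⟩ = -a^2/(2·π^2) + a^2/3.
Putting a = 1.91 gives 1.031.

⟨ξ^2⟩ ≈ 1.03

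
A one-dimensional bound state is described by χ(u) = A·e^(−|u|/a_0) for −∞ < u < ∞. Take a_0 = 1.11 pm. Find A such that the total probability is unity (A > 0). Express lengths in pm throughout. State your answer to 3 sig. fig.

The normalization condition is ∫|χ|² du = 1 from −∞ to ∞.
With ∫₀^∞ u^0 e^(−αu) du = 0!/α^1, carrying out the integral gives A² · a_0.
So A² = (a_0)^(−1).
Plugging in a_0 = 1.11 yields A = 0.9492.

A ≈ 0.949 pm^(-1/2)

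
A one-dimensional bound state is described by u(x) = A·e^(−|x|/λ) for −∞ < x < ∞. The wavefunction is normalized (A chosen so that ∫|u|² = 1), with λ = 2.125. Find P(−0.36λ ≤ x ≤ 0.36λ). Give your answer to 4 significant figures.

P ≈ 0.5132

|u|² is the probability density, so P = ∫_{−0.36λ}^{0.36λ} |u|² dx.
The normalization integral ∫|u|²dx over the whole domain equals λ·A², and A² cancels in the ratio.
Both integrals are even about x = 0, so only the x ≥ 0 halves are needed (the factors of 2 cancel). Substituting t = x/λ, A² and the length scale cancel in the ratio: P = ∫_{0}^{0.36} e^(-2·t) dt / ∫_{0}^{∞} e^(-2·t) dt.
An antiderivative of e^(-2·t) is -e^(-2·t)/2; evaluating from 0 to 0.36 gives 1/2 - e^(-18/25)/2, while the full integral is 1/2.
Evaluating gives P = 0.51325.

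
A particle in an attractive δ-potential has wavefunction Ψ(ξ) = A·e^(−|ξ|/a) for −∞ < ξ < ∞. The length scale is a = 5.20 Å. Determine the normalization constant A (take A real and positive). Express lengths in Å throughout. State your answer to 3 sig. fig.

A ≈ 0.439 Å^(-1/2)

Normalization requires ∫|Ψ|² dξ = 1, integrated from −∞ to ∞.
Recall ∫₀^∞ ξ^m e^(−ξ/β) dξ = m!·β^(m+1), the integral (without the A² prefactor) comes out to a.
So A² = (a)^(−1).
Substituting a = 5.20 gives A² = 0.1923, so A = 0.4385.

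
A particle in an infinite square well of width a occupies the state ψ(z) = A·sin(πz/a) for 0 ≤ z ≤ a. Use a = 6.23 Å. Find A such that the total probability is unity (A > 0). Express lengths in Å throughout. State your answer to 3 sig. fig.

Normalization requires ∫|ψ|² dz = 1, integrated from 0 to a.
Carrying out the integral gives A² · a/2.
Hence A² = 1/[a/2].
Substituting a = 6.23 gives A² = 0.3210, so A = 0.5666.

A ≈ 0.567 Å^(-1/2)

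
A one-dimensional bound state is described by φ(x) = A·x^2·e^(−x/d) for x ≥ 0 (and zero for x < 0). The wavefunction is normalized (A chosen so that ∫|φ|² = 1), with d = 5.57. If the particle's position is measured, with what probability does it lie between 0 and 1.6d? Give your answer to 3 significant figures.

P = ∫_{0}^{1.6d} |φ(x)|² dx.
The normalization integral ∫|φ|²dx over the whole domain equals 3·d^5/4·A², and A² cancels in the ratio.
Let u = x/d; then A² and the length scale cancel, so P = ∫_{0}^{1.6} u^4·e^(-2·u) du ÷ ∫_{0}^{∞} u^4·e^(-2·u) du.
An antiderivative of u^4·e^(-2·u) is -(u^4/2 + u^3 + 3·u^2/2 + 3·u/2 + 3/4)·e^(-2·u); evaluating from 0 to 1.6 gives ≈ 0.16454, while the full integral is 3/4.
Taking the ratio, P = 0.2194.

P ≈ 0.219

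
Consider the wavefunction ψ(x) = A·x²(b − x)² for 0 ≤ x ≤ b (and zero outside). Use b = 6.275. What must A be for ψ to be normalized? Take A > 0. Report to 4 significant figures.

We need A² ∫|f|² dx = 1, taking the integral from 0 to b.
Expanding the polynomial and integrating term by term, with ψ = A·x²(b − x)², the integral evaluates to A²·[b^9/630].
Substituting b = 6.275 gives A² = 0.000041765, so A = 0.0064626.

A ≈ 0.006463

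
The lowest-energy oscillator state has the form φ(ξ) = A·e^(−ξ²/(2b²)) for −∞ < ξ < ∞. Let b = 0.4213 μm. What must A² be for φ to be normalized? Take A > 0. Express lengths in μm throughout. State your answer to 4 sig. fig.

A^2 ≈ 1.339 μm^(-1)

We need A² ∫|f|² dξ = 1, taking the integral from −∞ to ∞.
With ∫_{−∞}^{∞} ξ^(2m) e^(−αξ²) dξ = (2m−1)!!·√π / (2^m α^(m+1/2)), with φ = A·e^(−ξ²/(2b²)), the integral evaluates to A²·[√(π)·b].
Hence A² = 1/[√(π)·b].
Plugging in b = 0.4213 yields A = 1.1572.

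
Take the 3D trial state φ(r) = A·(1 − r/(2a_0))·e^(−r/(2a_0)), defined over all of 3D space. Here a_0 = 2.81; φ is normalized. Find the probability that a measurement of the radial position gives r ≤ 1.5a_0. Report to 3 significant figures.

With dV = 4πr²dr, the probability is ∫|φ|² dV over r ≤ 1.5a_0.
The full normalization integral is A²·[8·π·a_0^3] = 1, fixing A².
Let u = r/a_0; then A², 4π and the length scale all cancel, so P = ∫_{0}^{1.5} u^2·(1 - u/2)^2·e^(-u) du ÷ ∫_{0}^{∞} u^2·(1 - u/2)^2·e^(-u) du.
Using ∫ u^2·(1 - u/2)^2·e^(-u) du = -(u^4/4 + u^2 + 2·u + 2)·e^(-u), the numerator is 2 - 545·e^(-3/2)/64 and the denominator is 2.
This evaluates to P = 0.04995.

P ≈ 0.0500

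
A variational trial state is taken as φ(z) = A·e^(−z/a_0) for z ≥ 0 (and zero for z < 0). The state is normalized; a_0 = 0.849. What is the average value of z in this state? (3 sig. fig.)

The expectation value is the |φ|²-weighted average of z: ∫ z|φ|² dz.
Using ∫₀^∞ zⁿ e^(−αz) dz = n!/αⁿ⁺¹, evaluating both integrals, ⟨z⟩ = a_0/2.
Putting a_0 = 0.849 gives 0.4245.

⟨z⟩ ≈ 0.425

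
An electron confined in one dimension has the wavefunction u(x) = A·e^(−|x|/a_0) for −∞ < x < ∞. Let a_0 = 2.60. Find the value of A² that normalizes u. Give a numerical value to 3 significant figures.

A^2 ≈ 0.385

We need A² ∫|f|² dx = 1, taking the integral from −∞ to ∞.
With u = A·e^(−|x|/a_0), the integral evaluates to A²·[a_0].
Substituting a_0 = 2.60 gives A² = 0.3846, so A = 0.6202.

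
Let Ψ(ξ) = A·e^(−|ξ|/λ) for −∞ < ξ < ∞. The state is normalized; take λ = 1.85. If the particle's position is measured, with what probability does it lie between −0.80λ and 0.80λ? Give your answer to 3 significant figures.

The probability is P = ∫ |Ψ|² dξ over [−0.80λ, 0.80λ].
With A² fixed by ∫|Ψ|² = 1, i.e. A² = (λ)^(−1), substitute and integrate.
Both integrals are even about ξ = 0, so only the ξ ≥ 0 halves are needed (the factors of 2 cancel). Substituting u = ξ/λ, A² and the length scale cancel in the ratio: P = ∫_{0}^{0.80} e^(-2·u) du / ∫_{0}^{∞} e^(-2·u) du.
Using ∫ e^(-2·u) du = -e^(-2·u)/2, the numerator is 1/2 - e^(-8/5)/2 and the denominator is 1/2.
Evaluating gives P = 0.7981.

P ≈ 0.798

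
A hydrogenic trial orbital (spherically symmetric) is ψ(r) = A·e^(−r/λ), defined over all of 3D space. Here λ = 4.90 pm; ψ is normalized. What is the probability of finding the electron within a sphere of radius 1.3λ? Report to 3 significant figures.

P = ∫ |ψ|² 4πr² dr over r ≤ 1.3λ.
Normalization gives A² = 1/(π·λ^3).
In terms of u = r/λ (A², 4π and the length scale all cancel between numerator and denominator), P = [∫_{0}^{1.3} u^2·e^(-2·u) du] / [∫_{0}^{∞} u^2·e^(-2·u) du].
An antiderivative of u^2·e^(-2·u) is -(2·u^2 + 2·u + 1)·e^(-2·u)/4; evaluating from 0 to 1.3 gives 1/4 - 349·e^(-13/5)/200, while the full integral is 1/4.
This evaluates to P = 0.4816.

P ≈ 0.482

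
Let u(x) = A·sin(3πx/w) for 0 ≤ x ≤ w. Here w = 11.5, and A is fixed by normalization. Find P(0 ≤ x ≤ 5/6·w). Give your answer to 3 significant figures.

The probability is P = ∫ |u|² dx over [0, 5/6·w].
Since A² = 1/(w/2), this is the region integral divided by the full normalization integral.
Substituting t = x/w, A² and the length scale cancel in the ratio: P = ∫_{0}^{5/6} sin(3·π·t)^2 dt / ∫_{0}^{1} sin(3·π·t)^2 dt.
Using ∫ sin(3·π·t)^2 dt = t/2 - sin(6·π·t)/(12·π), the numerator is 5/12 and the denominator is 1/2.
This works out to P = 5/6.

P ≈ 0.833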